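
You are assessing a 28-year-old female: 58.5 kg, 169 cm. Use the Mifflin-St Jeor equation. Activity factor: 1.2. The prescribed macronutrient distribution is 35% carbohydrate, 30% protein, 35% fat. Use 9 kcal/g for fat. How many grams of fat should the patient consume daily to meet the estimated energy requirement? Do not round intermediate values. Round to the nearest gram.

Mifflin-St Jeor (female): BMR = 10(58.5) + 6.25(169) − 5(28) − 161 = 585 + 1056.25 − 140 − 161 = 1340.25 kcal/day.
TEE = 1340.25 × 1.2 = 1608.3 kcal/day.
Fat energy = 35% × 1608.3 = 562.905 kcal.
Fat = 562.905 ÷ 9 kcal/g = 62.545 g.

63 g/day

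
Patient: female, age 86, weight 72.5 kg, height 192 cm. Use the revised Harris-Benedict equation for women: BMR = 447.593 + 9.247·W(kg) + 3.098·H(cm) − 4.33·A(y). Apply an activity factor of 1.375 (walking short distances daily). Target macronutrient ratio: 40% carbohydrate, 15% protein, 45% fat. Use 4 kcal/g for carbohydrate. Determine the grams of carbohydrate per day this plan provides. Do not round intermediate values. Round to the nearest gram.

Harris-Benedict: BMR = 447.593 + 9.247(72.5) + 3.098(192) − 4.33(86) = 1340.4365 kcal/day.
TEE = 1340.4365 × 1.375 = 1843.1002 kcal/day.
Carbohydrate energy = 40% × 1843.1002 = 737.2401 kcal.
Carbohydrate = 737.2401 ÷ 4 kcal/g = 184.31 g.

184 g/day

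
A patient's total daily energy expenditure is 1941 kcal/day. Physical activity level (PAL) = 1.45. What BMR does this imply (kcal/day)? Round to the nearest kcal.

BMR = TEE ÷ activity factor = 1941 ÷ 1.45 = 1338.6207 kcal/day.

1339 kcal/day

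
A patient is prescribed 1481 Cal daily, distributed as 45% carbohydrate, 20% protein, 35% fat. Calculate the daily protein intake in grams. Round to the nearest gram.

74 g/day

Protein energy = 20% × 1481 = 296.2 kcal.
At 4 kcal/g: 296.2 ÷ 4 = 74.05 g.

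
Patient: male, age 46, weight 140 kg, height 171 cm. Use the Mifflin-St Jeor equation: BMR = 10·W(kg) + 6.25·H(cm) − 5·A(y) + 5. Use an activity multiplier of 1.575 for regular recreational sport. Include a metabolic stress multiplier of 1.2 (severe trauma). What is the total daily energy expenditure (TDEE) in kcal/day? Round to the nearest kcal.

4241 kcal/day

Mifflin-St Jeor (male): BMR = 10(140) + 6.25(171) − 5(46) + 5 = 1400 + 1068.75 − 230 + 5 = 2243.75 kcal/day.
TEE = BMR × activity factor = 2243.75 × 1.575 = 3533.9063 kcal/day.
Apply stress factor: 3533.9063 × 1.2 = 4240.6875 kcal/day.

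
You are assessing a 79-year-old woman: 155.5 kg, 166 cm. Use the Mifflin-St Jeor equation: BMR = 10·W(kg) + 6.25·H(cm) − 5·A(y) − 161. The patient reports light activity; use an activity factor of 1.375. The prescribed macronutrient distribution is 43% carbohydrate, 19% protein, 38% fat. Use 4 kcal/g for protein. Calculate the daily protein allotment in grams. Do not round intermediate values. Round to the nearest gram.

133 g/day

Mifflin-St Jeor (female): BMR = 10(155.5) + 6.25(166) − 5(79) − 161 = 1555 + 1037.5 − 395 − 161 = 2036.5 kcal/day.
TEE = 2036.5 × 1.375 = 2800.1875 kcal/day.
Protein energy = 19% × 2800.1875 = 532.0356 kcal.
Protein = 532.0356 ÷ 4 kcal/g = 133.0089 g.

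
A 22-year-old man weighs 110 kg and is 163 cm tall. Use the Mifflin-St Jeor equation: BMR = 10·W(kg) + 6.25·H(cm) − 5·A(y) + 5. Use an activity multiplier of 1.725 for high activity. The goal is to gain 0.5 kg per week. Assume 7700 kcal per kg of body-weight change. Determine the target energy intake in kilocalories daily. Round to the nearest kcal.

4024 kilocalories daily

Mifflin-St Jeor (male): BMR = 10(110) + 6.25(163) − 5(22) + 5 = 1100 + 1018.75 − 110 + 5 = 2013.75 kcal/day.
TEE = 2013.75 × 1.725 = 3473.7188 kcal/day.
Required daily surplus = 0.5 × 7700 ÷ 7 = 550 kcal/day.
Target intake = 3473.7188 + 550 = 4023.7188 kcal/day.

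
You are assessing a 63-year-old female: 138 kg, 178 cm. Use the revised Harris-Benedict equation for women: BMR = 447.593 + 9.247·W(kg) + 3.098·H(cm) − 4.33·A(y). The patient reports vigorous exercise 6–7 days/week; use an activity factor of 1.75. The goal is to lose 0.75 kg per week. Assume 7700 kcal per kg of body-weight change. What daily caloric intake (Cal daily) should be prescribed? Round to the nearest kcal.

2679 Cal daily

Harris-Benedict: BMR = 447.593 + 9.247(138) + 3.098(178) − 4.33(63) = 2002.333 kcal/day.
TEE = 2002.333 × 1.75 = 3504.0828 kcal/day.
Required daily deficit = 0.75 × 7700 ÷ 7 = 825 kcal/day.
Target intake = 3504.0828 − 825 = 2679.0828 kcal/day.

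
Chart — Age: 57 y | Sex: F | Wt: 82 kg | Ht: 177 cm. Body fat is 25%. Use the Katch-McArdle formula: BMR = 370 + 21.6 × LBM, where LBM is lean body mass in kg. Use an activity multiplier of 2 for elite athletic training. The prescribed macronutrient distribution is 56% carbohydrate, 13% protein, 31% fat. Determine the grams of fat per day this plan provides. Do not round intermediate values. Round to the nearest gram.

LBM = 82 × (1 − 0.25) = 61.5 kg. Katch-McArdle: BMR = 370 + 21.6 × 61.5 = 1698.4 kcal/day.
TEE = 1698.4 × 2 = 3396.8 kcal/day.
Fat energy = 31% × 3396.8 = 1053.008 kcal.
Fat = 1053.008 ÷ 9 kcal/g = 117.0009 g.

117 g/day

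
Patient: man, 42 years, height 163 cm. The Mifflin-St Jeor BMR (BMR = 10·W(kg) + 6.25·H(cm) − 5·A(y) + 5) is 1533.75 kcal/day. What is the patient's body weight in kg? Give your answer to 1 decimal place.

1533.75 = 10·W + 6.25(163) − 5(42) + 5
10·W = 1533.75 − 813.75 = 720, so W = 72 kg.

72.0 kg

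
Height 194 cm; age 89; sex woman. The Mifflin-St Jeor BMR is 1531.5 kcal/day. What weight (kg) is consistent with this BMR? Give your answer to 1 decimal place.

1531.5 = 10·W + 6.25(194) − 5(89) − 161
10·W = 1531.5 − 606.5 = 925, so W = 92.5 kg.

92.5 kg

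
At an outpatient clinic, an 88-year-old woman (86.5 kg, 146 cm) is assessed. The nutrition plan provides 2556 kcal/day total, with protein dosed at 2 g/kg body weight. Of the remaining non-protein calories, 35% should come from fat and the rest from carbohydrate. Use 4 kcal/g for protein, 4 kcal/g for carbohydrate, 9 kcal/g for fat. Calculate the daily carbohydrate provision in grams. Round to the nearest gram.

Protein = 2 × 86.5 = 173 g → 173 × 4 = 692 kcal.
Non-protein calories = 2556 − 692 = 1864 kcal.
Fat: 35% × 1864 = 652.4 kcal; carbohydrate: 1211.6 kcal.
Carbohydrate: 1211.6 kcal ÷ 4 kcal/g = 302.9 g.

303 g/day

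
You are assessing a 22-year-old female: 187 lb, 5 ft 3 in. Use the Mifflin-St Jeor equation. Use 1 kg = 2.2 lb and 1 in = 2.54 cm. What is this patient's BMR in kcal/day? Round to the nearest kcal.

1579 kcal/day

Convert to metric: weight = 187 ÷ 2.2 = 85 kg; height = (5×12 + 3) × 2.54 = 63 × 2.54 = 160.02 cm.
Mifflin-St Jeor (female): BMR = 10(85) + 6.25(160.02) − 5(22) − 161 = 850 + 1000.125 − 110 − 161 = 1579.125 kcal/day.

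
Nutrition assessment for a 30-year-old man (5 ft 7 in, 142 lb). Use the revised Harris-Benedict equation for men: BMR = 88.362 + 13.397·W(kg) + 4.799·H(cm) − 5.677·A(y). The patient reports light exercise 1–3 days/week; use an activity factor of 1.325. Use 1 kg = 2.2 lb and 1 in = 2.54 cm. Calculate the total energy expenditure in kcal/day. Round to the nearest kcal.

Convert to metric: weight = 142 ÷ 2.2 = 64.5455 kg; height = (5×12 + 7) × 2.54 = 67 × 2.54 = 170.18 cm.
Harris-Benedict: BMR = 88.362 + 13.397(64.5455) + 4.799(170.18) − 5.677(30) = 1599.4613 kcal/day.
TEE = BMR × activity factor = 1599.4613 × 1.325 = 2119.2862 kcal/day.

2119 kcal/day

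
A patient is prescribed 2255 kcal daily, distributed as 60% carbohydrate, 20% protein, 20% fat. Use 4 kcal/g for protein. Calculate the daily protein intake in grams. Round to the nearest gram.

Protein energy = 20% × 2255 = 451 kcal.
At 4 kcal/g: 451 ÷ 4 = 112.75 g.

113 g/day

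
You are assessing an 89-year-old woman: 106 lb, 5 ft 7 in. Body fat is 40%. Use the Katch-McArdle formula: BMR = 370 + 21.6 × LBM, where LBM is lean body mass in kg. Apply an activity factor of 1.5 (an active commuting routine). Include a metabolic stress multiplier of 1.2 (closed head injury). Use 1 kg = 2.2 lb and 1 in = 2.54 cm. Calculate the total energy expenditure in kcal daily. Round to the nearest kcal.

Convert to metric: weight = 106 ÷ 2.2 = 48.1818 kg; height = (5×12 + 7) × 2.54 = 67 × 2.54 = 170.18 cm.
LBM = 48.1818 × (1 − 0.4) = 28.9091 kg. Katch-McArdle: BMR = 370 + 21.6 × 28.9091 = 994.4364 kcal/day.
TEE = BMR × activity factor = 994.4364 × 1.5 = 1491.6545 kcal/day.
Apply stress factor: 1491.6545 × 1.2 = 1789.9855 kcal/day.

1790 kcal daily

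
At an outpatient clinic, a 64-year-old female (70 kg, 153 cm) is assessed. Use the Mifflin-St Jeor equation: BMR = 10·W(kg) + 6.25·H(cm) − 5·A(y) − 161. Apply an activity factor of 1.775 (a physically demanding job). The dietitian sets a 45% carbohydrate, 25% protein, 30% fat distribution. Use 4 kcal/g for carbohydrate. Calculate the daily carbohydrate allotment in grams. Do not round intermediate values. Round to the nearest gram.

Mifflin-St Jeor (female): BMR = 10(70) + 6.25(153) − 5(64) − 161 = 700 + 956.25 − 320 − 161 = 1175.25 kcal/day.
TEE = 1175.25 × 1.775 = 2086.0688 kcal/day.
Carbohydrate energy = 45% × 2086.0688 = 938.7309 kcal.
Carbohydrate = 938.7309 ÷ 4 kcal/g = 234.6827 g.

235 g/day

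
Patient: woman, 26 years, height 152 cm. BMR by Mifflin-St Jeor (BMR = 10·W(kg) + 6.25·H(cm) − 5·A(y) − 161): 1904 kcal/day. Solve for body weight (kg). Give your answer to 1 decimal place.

1904 = 10·W + 6.25(152) − 5(26) − 161
10·W = 1904 − 659 = 1245, so W = 124.5 kg.

124.5 kg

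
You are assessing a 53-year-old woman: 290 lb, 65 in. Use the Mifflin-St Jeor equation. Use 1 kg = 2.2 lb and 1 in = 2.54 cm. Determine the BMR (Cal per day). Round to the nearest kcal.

Convert to metric: weight = 290 ÷ 2.2 = 131.8182 kg; height = 65 × 2.54 = 165.1 cm.
Mifflin-St Jeor (female): BMR = 10(131.8182) + 6.25(165.1) − 5(53) − 161 = 1318.1818 + 1031.875 − 265 − 161 = 1924.0568 kcal/day.

1924 Cal per day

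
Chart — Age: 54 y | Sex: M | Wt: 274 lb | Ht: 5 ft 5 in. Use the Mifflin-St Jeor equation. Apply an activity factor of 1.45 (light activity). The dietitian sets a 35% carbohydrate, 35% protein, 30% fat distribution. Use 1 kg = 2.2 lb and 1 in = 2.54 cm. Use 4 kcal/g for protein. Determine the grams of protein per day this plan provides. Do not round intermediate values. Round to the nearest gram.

255 g/day

Convert to metric: weight = 274 ÷ 2.2 = 124.5455 kg; height = (5×12 + 5) × 2.54 = 65 × 2.54 = 165.1 cm.
Mifflin-St Jeor (male): BMR = 10(124.5455) + 6.25(165.1) − 5(54) + 5 = 1245.4545 + 1031.875 − 270 + 5 = 2012.3295 kcal/day.
TEE = 2012.3295 × 1.45 = 2917.8778 kcal/day.
Protein energy = 35% × 2917.8778 = 1021.2572 kcal.
Protein = 1021.2572 ÷ 4 kcal/g = 255.3143 g.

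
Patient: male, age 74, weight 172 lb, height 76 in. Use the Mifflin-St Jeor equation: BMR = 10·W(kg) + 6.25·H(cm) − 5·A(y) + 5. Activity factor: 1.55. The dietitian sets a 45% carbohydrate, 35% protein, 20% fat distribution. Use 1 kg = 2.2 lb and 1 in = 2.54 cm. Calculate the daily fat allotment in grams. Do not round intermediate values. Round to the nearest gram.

Convert to metric: weight = 172 ÷ 2.2 = 78.1818 kg; height = 76 × 2.54 = 193.04 cm.
Mifflin-St Jeor (male): BMR = 10(78.1818) + 6.25(193.04) − 5(74) + 5 = 781.8182 + 1206.5 − 370 + 5 = 1623.3182 kcal/day.
TEE = 1623.3182 × 1.55 = 2516.1432 kcal/day.
Fat energy = 20% × 2516.1432 = 503.2286 kcal.
Fat = 503.2286 ÷ 9 kcal/g = 55.9143 g.

56 g/day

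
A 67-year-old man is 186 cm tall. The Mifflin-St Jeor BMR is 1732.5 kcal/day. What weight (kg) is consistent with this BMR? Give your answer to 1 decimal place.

90.0 kg

1732.5 = 10·W + 6.25(186) − 5(67) + 5
10·W = 1732.5 − 832.5 = 900, so W = 90 kg.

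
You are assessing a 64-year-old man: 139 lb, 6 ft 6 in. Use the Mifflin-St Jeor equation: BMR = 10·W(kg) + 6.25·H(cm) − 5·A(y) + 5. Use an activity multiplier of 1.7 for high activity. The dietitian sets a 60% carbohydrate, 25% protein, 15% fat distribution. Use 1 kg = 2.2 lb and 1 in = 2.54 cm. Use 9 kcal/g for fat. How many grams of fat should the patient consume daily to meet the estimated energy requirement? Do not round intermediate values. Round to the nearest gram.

Convert to metric: weight = 139 ÷ 2.2 = 63.1818 kg; height = (6×12 + 6) × 2.54 = 78 × 2.54 = 198.12 cm.
Mifflin-St Jeor (male): BMR = 10(63.1818) + 6.25(198.12) − 5(64) + 5 = 631.8182 + 1238.25 − 320 + 5 = 1555.0682 kcal/day.
TEE = 1555.0682 × 1.7 = 2643.6159 kcal/day.
Fat energy = 15% × 2643.6159 = 396.5424 kcal.
Fat = 396.5424 ÷ 9 kcal/g = 44.0603 g.

44 g/day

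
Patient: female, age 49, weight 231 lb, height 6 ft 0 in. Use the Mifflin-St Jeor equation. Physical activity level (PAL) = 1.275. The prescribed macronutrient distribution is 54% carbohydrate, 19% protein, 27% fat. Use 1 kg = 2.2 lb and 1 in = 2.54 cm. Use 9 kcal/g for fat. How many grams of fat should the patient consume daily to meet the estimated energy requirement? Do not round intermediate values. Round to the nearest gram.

68 g/day

Convert to metric: weight = 231 ÷ 2.2 = 105 kg; height = (6×12 + 0) × 2.54 = 72 × 2.54 = 182.88 cm.
Mifflin-St Jeor (female): BMR = 10(105) + 6.25(182.88) − 5(49) − 161 = 1050 + 1143 − 245 − 161 = 1787 kcal/day.
TEE = 1787 × 1.275 = 2278.425 kcal/day.
Fat energy = 27% × 2278.425 = 615.1748 kcal.
Fat = 615.1748 ÷ 9 kcal/g = 68.3528 g.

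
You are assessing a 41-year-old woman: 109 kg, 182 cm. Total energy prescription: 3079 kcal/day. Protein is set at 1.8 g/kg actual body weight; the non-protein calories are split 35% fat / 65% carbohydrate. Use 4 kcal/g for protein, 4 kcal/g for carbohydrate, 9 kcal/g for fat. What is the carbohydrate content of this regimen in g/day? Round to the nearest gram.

373 g/day

Protein = 1.8 × 109 = 196.2 g → 196.2 × 4 = 784.8 kcal.
Non-protein calories = 3079 − 784.8 = 2294.2 kcal.
Fat: 35% × 2294.2 = 802.97 kcal; carbohydrate: 1491.23 kcal.
Carbohydrate: 1491.23 kcal ÷ 4 kcal/g = 372.8075 g.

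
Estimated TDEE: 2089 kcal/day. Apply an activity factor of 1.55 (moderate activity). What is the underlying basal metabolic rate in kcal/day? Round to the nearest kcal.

1348 kcal/day

BMR = TEE ÷ activity factor = 2089 ÷ 1.55 = 1347.7419 kcal/day.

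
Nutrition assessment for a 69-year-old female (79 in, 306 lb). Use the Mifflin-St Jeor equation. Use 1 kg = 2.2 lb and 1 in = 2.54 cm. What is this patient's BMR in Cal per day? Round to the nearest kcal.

2139 Cal per day

Convert to metric: weight = 306 ÷ 2.2 = 139.0909 kg; height = 79 × 2.54 = 200.66 cm.
Mifflin-St Jeor (female): BMR = 10(139.0909) + 6.25(200.66) − 5(69) − 161 = 1390.9091 + 1254.125 − 345 − 161 = 2139.0341 kcal/day.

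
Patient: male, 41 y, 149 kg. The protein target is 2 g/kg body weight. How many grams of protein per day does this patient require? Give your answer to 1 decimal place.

298.0 g/day

Protein = 2 g/kg × 149 kg = 298 g/day.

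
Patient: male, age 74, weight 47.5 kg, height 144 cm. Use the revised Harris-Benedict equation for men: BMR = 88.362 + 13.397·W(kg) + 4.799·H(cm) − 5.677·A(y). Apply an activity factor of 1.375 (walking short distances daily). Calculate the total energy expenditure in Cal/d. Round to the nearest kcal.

1369 Cal/d

Harris-Benedict: BMR = 88.362 + 13.397(47.5) + 4.799(144) − 5.677(74) = 995.6775 kcal/day.
TEE = BMR × activity factor = 995.6775 × 1.375 = 1369.0566 kcal/day.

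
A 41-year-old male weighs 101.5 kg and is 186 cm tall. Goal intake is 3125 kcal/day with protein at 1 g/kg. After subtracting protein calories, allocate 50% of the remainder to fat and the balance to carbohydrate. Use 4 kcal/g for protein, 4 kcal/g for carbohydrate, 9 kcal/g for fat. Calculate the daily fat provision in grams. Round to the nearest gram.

151 g/day

Protein = 1 × 101.5 = 101.5 g → 101.5 × 4 = 406 kcal.
Non-protein calories = 3125 − 406 = 2719 kcal.
Fat: 50% × 2719 = 1359.5 kcal; carbohydrate: 1359.5 kcal.
Fat: 1359.5 kcal ÷ 9 kcal/g = 151.0556 g.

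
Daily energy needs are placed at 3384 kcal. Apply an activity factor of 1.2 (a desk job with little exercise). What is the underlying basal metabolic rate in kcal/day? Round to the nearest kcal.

2820 kcal/day

BMR = TEE ÷ activity factor = 3384 ÷ 1.2 = 2820 kcal/day.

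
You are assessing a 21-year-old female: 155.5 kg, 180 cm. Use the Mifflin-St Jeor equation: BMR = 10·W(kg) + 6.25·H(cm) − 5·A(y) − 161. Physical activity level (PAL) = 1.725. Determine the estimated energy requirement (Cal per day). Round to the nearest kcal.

4164 Cal per day

Mifflin-St Jeor (female): BMR = 10(155.5) + 6.25(180) − 5(21) − 161 = 1555 + 1125 − 105 − 161 = 2414 kcal/day.
TEE = BMR × activity factor = 2414 × 1.725 = 4164.15 kcal/day.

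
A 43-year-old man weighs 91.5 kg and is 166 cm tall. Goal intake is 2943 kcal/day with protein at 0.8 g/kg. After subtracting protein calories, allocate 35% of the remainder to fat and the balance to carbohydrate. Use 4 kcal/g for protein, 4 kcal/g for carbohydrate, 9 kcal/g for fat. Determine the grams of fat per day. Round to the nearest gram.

Protein = 0.8 × 91.5 = 73.2 g → 73.2 × 4 = 292.8 kcal.
Non-protein calories = 2943 − 292.8 = 2650.2 kcal.
Fat: 35% × 2650.2 = 927.57 kcal; carbohydrate: 1722.63 kcal.
Fat: 927.57 kcal ÷ 9 kcal/g = 103.0633 g.

103 g/day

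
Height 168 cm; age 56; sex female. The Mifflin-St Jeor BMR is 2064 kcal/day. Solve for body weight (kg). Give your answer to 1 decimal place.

145.5 kg

2064 = 10·W + 6.25(168) − 5(56) − 161
10·W = 2064 − 609 = 1455, so W = 145.5 kg.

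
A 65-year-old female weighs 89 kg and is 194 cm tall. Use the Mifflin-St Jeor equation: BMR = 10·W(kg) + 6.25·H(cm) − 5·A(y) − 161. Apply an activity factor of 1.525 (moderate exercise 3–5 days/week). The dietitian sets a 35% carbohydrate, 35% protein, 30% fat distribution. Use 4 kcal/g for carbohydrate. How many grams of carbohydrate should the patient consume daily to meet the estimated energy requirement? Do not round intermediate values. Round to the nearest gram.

Mifflin-St Jeor (female): BMR = 10(89) + 6.25(194) − 5(65) − 161 = 890 + 1212.5 − 325 − 161 = 1616.5 kcal/day.
TEE = 1616.5 × 1.525 = 2465.1625 kcal/day.
Carbohydrate energy = 35% × 2465.1625 = 862.8069 kcal.
Carbohydrate = 862.8069 ÷ 4 kcal/g = 215.7017 g.

216 g/day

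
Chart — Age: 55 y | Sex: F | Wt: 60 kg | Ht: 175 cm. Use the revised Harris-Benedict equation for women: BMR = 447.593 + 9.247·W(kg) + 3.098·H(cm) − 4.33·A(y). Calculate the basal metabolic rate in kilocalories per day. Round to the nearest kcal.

1306 kilocalories per day

Harris-Benedict: BMR = 447.593 + 9.247(60) + 3.098(175) − 4.33(55) = 1306.413 kcal/day.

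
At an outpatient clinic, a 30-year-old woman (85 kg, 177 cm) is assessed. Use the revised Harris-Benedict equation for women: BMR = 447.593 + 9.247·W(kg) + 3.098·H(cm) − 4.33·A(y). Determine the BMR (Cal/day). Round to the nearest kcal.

Harris-Benedict: BMR = 447.593 + 9.247(85) + 3.098(177) − 4.33(30) = 1652.034 kcal/day.

1652 Cal/day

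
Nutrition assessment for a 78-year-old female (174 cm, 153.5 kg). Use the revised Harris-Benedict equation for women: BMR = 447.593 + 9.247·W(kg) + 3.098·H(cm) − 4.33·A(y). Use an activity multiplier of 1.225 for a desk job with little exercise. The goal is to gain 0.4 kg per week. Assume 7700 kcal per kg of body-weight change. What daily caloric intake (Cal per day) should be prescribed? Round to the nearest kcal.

2974 Cal per day

Harris-Benedict: BMR = 447.593 + 9.247(153.5) + 3.098(174) − 4.33(78) = 2068.3195 kcal/day.
TEE = 2068.3195 × 1.225 = 2533.6914 kcal/day.
Required daily surplus = 0.4 × 7700 ÷ 7 = 440 kcal/day.
Target intake = 2533.6914 + 440 = 2973.6914 kcal/day.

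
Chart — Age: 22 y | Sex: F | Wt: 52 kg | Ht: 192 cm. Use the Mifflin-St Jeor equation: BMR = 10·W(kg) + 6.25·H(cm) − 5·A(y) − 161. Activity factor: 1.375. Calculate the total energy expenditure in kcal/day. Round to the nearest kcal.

Mifflin-St Jeor (female): BMR = 10(52) + 6.25(192) − 5(22) − 161 = 520 + 1200 − 110 − 161 = 1449 kcal/day.
TEE = BMR × activity factor = 1449 × 1.375 = 1992.375 kcal/day.

1992 kcal/day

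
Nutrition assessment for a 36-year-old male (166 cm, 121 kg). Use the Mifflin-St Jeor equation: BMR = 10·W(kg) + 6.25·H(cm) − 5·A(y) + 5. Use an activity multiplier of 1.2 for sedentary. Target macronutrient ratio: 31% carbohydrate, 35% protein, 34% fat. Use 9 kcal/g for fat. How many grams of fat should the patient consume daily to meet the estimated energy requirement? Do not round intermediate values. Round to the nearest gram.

94 g/day

Mifflin-St Jeor (male): BMR = 10(121) + 6.25(166) − 5(36) + 5 = 1210 + 1037.5 − 180 + 5 = 2072.5 kcal/day.
TEE = 2072.5 × 1.2 = 2487 kcal/day.
Fat energy = 34% × 2487 = 845.58 kcal.
Fat = 845.58 ÷ 9 kcal/g = 93.9533 g.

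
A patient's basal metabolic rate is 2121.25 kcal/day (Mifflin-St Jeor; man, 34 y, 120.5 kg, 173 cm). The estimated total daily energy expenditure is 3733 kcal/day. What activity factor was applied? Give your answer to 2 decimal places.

Activity factor = TEE ÷ BMR = 3733 ÷ 2121.25 = 1.76.

1.76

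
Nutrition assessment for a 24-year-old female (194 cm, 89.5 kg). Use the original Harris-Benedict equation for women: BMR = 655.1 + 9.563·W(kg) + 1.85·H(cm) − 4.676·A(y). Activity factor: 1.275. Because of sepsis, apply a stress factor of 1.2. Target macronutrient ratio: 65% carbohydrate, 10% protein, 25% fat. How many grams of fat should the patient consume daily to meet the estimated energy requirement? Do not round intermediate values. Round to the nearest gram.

75 g/day

Harris-Benedict: BMR = 655.1 + 9.563(89.5) + 1.85(194) − 4.676(24) = 1757.6645 kcal/day.
TEE = 1757.6645 × 1.275 = 2241.0222 kcal/day.
With stress factor 1.2: 2241.0222 × 1.2 = 2689.2267 kcal/day.
Fat energy = 25% × 2689.2267 = 672.3067 kcal.
Fat = 672.3067 ÷ 9 kcal/g = 74.7007 g.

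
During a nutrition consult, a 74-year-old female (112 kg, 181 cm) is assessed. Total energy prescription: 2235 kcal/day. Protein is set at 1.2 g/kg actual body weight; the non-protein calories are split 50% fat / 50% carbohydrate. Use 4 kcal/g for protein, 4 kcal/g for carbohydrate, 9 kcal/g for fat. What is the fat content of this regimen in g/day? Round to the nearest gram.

Protein = 1.2 × 112 = 134.4 g → 134.4 × 4 = 537.6 kcal.
Non-protein calories = 2235 − 537.6 = 1697.4 kcal.
Fat: 50% × 1697.4 = 848.7 kcal; carbohydrate: 848.7 kcal.
Fat: 848.7 kcal ÷ 9 kcal/g = 94.3 g.

94 g/day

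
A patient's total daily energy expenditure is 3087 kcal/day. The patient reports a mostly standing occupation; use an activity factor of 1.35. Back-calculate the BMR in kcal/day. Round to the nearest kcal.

2287 kcal/day

BMR = TEE ÷ activity factor = 3087 ÷ 1.35 = 2286.6667 kcal/day.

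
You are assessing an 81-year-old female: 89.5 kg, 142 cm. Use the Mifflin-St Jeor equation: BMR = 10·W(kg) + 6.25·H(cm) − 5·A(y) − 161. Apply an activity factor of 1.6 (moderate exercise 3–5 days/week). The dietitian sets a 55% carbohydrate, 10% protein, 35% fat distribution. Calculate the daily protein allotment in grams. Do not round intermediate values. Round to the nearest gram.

49 g/day

Mifflin-St Jeor (female): BMR = 10(89.5) + 6.25(142) − 5(81) − 161 = 895 + 887.5 − 405 − 161 = 1216.5 kcal/day.
TEE = 1216.5 × 1.6 = 1946.4 kcal/day.
Protein energy = 10% × 1946.4 = 194.64 kcal.
Protein = 194.64 ÷ 4 kcal/g = 48.66 g.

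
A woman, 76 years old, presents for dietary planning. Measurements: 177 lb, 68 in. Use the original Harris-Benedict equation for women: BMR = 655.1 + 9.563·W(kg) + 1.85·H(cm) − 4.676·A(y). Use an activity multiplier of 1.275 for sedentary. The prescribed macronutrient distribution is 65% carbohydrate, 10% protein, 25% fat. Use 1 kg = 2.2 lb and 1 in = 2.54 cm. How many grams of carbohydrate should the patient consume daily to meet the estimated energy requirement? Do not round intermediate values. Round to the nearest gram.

Convert to metric: weight = 177 ÷ 2.2 = 80.4545 kg; height = 68 × 2.54 = 172.72 cm.
Harris-Benedict: BMR = 655.1 + 9.563(80.4545) + 1.85(172.72) − 4.676(76) = 1388.6428 kcal/day.
TEE = 1388.6428 × 1.275 = 1770.5196 kcal/day.
Carbohydrate energy = 65% × 1770.5196 = 1150.8377 kcal.
Carbohydrate = 1150.8377 ÷ 4 kcal/g = 287.7094 g.

288 g/day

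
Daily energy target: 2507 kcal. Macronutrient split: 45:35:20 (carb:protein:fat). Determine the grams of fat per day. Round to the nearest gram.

Fat energy = 20% × 2507 = 501.4 kcal.
At 9 kcal/g: 501.4 ÷ 9 = 55.7111 g.

56 g/day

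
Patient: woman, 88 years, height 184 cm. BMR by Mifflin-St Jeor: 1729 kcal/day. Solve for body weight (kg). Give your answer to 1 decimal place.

1729 = 10·W + 6.25(184) − 5(88) − 161
10·W = 1729 − 549 = 1180, so W = 118 kg.

118.0 kg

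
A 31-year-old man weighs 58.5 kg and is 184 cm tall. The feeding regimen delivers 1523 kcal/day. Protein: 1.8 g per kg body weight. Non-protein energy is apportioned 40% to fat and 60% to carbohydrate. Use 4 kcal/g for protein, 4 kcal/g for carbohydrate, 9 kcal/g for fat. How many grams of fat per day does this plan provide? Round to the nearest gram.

49 g/day

Protein = 1.8 × 58.5 = 105.3 g → 105.3 × 4 = 421.2 kcal.
Non-protein calories = 1523 − 421.2 = 1101.8 kcal.
Fat: 40% × 1101.8 = 440.72 kcal; carbohydrate: 661.08 kcal.
Fat: 440.72 kcal ÷ 9 kcal/g = 48.9689 g.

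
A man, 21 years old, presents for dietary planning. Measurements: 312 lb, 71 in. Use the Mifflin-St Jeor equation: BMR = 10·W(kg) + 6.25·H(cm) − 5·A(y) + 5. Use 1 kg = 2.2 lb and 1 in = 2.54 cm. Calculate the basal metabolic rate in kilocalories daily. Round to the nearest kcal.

Convert to metric: weight = 312 ÷ 2.2 = 141.8182 kg; height = 71 × 2.54 = 180.34 cm.
Mifflin-St Jeor (male): BMR = 10(141.8182) + 6.25(180.34) − 5(21) + 5 = 1418.1818 + 1127.125 − 105 + 5 = 2445.3068 kcal/day.

2445 kilocalories daily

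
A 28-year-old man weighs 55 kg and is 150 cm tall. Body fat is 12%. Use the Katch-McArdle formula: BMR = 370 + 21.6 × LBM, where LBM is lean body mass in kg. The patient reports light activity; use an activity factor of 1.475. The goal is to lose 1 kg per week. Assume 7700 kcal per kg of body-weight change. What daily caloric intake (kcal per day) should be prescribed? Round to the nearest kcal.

988 kcal per day

LBM = 55 × (1 − 0.12) = 48.4 kg. Katch-McArdle: BMR = 370 + 21.6 × 48.4 = 1415.44 kcal/day.
TEE = 1415.44 × 1.475 = 2087.774 kcal/day.
Required daily deficit = 1 × 7700 ÷ 7 = 1100 kcal/day.
Target intake = 2087.774 − 1100 = 987.774 kcal/day.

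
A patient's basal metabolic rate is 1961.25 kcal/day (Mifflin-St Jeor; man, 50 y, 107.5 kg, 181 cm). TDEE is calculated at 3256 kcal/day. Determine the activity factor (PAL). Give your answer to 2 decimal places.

1.66

Activity factor = TEE ÷ BMR = 3256 ÷ 1961.25 = 1.66.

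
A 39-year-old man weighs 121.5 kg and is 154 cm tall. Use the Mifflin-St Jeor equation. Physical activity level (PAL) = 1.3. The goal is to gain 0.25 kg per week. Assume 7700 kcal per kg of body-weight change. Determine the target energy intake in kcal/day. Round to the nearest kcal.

2859 kcal/day

Mifflin-St Jeor (male): BMR = 10(121.5) + 6.25(154) − 5(39) + 5 = 1215 + 962.5 − 195 + 5 = 1987.5 kcal/day.
TEE = 1987.5 × 1.3 = 2583.75 kcal/day.
Required daily surplus = 0.25 × 7700 ÷ 7 = 275 kcal/day.
Target intake = 2583.75 + 275 = 2858.75 kcal/day.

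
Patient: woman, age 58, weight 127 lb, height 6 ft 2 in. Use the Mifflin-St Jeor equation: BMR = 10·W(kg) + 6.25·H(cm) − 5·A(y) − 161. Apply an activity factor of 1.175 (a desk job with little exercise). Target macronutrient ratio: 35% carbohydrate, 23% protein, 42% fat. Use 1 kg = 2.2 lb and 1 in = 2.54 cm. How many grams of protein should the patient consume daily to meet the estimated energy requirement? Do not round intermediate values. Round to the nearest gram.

88 g/day

Convert to metric: weight = 127 ÷ 2.2 = 57.7273 kg; height = (6×12 + 2) × 2.54 = 74 × 2.54 = 187.96 cm.
Mifflin-St Jeor (female): BMR = 10(57.7273) + 6.25(187.96) − 5(58) − 161 = 577.2727 + 1174.75 − 290 − 161 = 1301.0227 kcal/day.
TEE = 1301.0227 × 1.175 = 1528.7017 kcal/day.
Protein energy = 23% × 1528.7017 = 351.6014 kcal.
Protein = 351.6014 ÷ 4 kcal/g = 87.9003 g.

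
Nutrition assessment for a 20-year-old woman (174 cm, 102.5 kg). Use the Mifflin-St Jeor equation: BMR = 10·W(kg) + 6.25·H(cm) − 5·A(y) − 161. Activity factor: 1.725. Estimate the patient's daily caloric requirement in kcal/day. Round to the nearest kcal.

Mifflin-St Jeor (female): BMR = 10(102.5) + 6.25(174) − 5(20) − 161 = 1025 + 1087.5 − 100 − 161 = 1851.5 kcal/day.
TEE = BMR × activity factor = 1851.5 × 1.725 = 3193.8375 kcal/day.

3194 kcal/day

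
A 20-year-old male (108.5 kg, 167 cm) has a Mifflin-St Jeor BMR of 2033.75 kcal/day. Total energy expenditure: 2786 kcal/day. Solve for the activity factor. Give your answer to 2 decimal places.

1.37

Activity factor = TEE ÷ BMR = 2786 ÷ 2033.75 = 1.37.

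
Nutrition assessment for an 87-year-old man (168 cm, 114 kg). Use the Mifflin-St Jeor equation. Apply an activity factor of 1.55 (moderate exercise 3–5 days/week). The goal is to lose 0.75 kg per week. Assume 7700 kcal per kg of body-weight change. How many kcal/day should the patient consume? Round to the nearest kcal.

Mifflin-St Jeor (male): BMR = 10(114) + 6.25(168) − 5(87) + 5 = 1140 + 1050 − 435 + 5 = 1760 kcal/day.
TEE = 1760 × 1.55 = 2728 kcal/day.
Required daily deficit = 0.75 × 7700 ÷ 7 = 825 kcal/day.
Target intake = 2728 − 825 = 1903 kcal/day.

1903 kcal/day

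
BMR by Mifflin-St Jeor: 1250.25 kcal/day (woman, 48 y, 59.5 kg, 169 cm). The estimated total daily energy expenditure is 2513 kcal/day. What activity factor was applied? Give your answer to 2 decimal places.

Activity factor = TEE ÷ BMR = 2513 ÷ 1250.25 = 2.01.

2.01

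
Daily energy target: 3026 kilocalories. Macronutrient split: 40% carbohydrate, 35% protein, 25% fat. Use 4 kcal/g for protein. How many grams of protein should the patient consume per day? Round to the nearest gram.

Protein energy = 35% × 3026 = 1059.1 kcal.
At 4 kcal/g: 1059.1 ÷ 4 = 264.775 g.

265 g/day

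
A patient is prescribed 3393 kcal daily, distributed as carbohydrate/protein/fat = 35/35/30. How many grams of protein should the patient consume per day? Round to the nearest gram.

297 g/day

Protein energy = 35% × 3393 = 1187.55 kcal.
At 4 kcal/g: 1187.55 ÷ 4 = 296.8875 g.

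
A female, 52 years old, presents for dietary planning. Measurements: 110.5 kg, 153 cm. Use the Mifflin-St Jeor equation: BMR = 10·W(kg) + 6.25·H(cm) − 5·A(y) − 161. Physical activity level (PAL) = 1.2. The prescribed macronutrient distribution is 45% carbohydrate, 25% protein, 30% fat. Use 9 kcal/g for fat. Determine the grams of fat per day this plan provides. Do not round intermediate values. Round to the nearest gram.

Mifflin-St Jeor (female): BMR = 10(110.5) + 6.25(153) − 5(52) − 161 = 1105 + 956.25 − 260 − 161 = 1640.25 kcal/day.
TEE = 1640.25 × 1.2 = 1968.3 kcal/day.
Fat energy = 30% × 1968.3 = 590.49 kcal.
Fat = 590.49 ÷ 9 kcal/g = 65.61 g.

66 g/day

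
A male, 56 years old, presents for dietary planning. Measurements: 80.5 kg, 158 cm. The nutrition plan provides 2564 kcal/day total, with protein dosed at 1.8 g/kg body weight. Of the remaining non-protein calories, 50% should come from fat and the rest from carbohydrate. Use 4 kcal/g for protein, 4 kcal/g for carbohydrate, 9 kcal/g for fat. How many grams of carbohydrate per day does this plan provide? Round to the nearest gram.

Protein = 1.8 × 80.5 = 144.9 g → 144.9 × 4 = 579.6 kcal.
Non-protein calories = 2564 − 579.6 = 1984.4 kcal.
Fat: 50% × 1984.4 = 992.2 kcal; carbohydrate: 992.2 kcal.
Carbohydrate: 992.2 kcal ÷ 4 kcal/g = 248.05 g.

248 g/day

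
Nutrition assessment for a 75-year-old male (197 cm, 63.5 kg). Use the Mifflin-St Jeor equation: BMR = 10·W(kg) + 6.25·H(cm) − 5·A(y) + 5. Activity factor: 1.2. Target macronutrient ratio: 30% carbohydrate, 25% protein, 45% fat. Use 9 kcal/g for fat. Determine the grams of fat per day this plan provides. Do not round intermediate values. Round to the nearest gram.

90 g/day

Mifflin-St Jeor (male): BMR = 10(63.5) + 6.25(197) − 5(75) + 5 = 635 + 1231.25 − 375 + 5 = 1496.25 kcal/day.
TEE = 1496.25 × 1.2 = 1795.5 kcal/day.
Fat energy = 45% × 1795.5 = 807.975 kcal.
Fat = 807.975 ÷ 9 kcal/g = 89.775 g.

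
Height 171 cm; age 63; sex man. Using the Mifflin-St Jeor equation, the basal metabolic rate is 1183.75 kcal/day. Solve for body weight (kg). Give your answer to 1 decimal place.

1183.75 = 10·W + 6.25(171) − 5(63) + 5
10·W = 1183.75 − 758.75 = 425, so W = 42.5 kg.

42.5 kg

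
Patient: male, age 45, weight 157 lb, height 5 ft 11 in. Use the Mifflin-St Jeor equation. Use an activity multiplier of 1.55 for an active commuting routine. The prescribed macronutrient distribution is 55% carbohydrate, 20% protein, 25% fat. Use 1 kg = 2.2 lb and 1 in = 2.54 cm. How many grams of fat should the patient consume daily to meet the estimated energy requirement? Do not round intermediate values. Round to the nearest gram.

70 g/day

Convert to metric: weight = 157 ÷ 2.2 = 71.3636 kg; height = (5×12 + 11) × 2.54 = 71 × 2.54 = 180.34 cm.
Mifflin-St Jeor (male): BMR = 10(71.3636) + 6.25(180.34) − 5(45) + 5 = 713.6364 + 1127.125 − 225 + 5 = 1620.7614 kcal/day.
TEE = 1620.7614 × 1.55 = 2512.1801 kcal/day.
Fat energy = 25% × 2512.1801 = 628.045 kcal.
Fat = 628.045 ÷ 9 kcal/g = 69.7828 g.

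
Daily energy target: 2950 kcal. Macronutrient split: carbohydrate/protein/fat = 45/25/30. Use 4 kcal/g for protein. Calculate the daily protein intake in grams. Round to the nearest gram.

184 g/day

Protein energy = 25% × 2950 = 737.5 kcal.
At 4 kcal/g: 737.5 ÷ 4 = 184.375 g.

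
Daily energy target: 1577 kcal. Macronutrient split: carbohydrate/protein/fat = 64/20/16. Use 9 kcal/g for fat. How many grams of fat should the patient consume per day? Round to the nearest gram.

Fat energy = 16% × 1577 = 252.32 kcal.
At 9 kcal/g: 252.32 ÷ 9 = 28.0356 g.

28 g/day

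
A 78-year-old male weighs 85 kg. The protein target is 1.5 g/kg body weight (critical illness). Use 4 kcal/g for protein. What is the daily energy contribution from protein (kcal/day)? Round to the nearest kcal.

510 kcal/day

Protein = 1.5 g/kg × 85 kg = 127.5 g/day.
Protein energy = 127.5 g × 4 kcal/g = 510 kcal/day.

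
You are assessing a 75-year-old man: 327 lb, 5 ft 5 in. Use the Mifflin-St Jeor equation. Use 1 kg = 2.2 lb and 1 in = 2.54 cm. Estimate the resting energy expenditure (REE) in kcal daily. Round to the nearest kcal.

Convert to metric: weight = 327 ÷ 2.2 = 148.6364 kg; height = (5×12 + 5) × 2.54 = 65 × 2.54 = 165.1 cm.
Mifflin-St Jeor (male): BMR = 10(148.6364) + 6.25(165.1) − 5(75) + 5 = 1486.3636 + 1031.875 − 375 + 5 = 2148.2386 kcal/day.

2148 kcal daily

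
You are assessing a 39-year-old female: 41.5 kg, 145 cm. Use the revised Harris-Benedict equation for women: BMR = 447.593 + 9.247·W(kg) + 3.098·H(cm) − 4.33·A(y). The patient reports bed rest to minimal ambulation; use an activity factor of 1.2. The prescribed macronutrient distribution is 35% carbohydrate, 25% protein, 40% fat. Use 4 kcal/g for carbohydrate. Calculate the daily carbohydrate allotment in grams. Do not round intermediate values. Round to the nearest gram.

117 g/day

Harris-Benedict: BMR = 447.593 + 9.247(41.5) + 3.098(145) − 4.33(39) = 1111.6835 kcal/day.
TEE = 1111.6835 × 1.2 = 1334.0202 kcal/day.
Carbohydrate energy = 35% × 1334.0202 = 466.9071 kcal.
Carbohydrate = 466.9071 ÷ 4 kcal/g = 116.7268 g.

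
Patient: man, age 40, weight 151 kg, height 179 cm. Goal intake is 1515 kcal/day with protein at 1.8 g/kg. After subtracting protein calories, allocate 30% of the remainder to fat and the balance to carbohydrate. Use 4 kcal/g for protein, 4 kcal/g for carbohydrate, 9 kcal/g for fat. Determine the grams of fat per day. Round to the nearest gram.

Protein = 1.8 × 151 = 271.8 g → 271.8 × 4 = 1087.2 kcal.
Non-protein calories = 1515 − 1087.2 = 427.8 kcal.
Fat: 30% × 427.8 = 128.34 kcal; carbohydrate: 299.46 kcal.
Fat: 128.34 kcal ÷ 9 kcal/g = 14.26 g.

14 g/day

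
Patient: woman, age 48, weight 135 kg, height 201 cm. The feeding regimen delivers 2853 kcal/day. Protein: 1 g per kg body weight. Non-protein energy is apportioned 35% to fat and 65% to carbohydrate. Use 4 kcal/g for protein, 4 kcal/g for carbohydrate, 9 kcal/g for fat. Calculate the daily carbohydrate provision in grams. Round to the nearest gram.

376 g/day

Protein = 1 × 135 = 135 g → 135 × 4 = 540 kcal.
Non-protein calories = 2853 − 540 = 2313 kcal.
Fat: 35% × 2313 = 809.55 kcal; carbohydrate: 1503.45 kcal.
Carbohydrate: 1503.45 kcal ÷ 4 kcal/g = 375.8625 g.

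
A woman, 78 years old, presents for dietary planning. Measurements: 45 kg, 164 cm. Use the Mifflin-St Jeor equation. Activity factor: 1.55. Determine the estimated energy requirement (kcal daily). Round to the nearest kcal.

1432 kcal daily

Mifflin-St Jeor (female): BMR = 10(45) + 6.25(164) − 5(78) − 161 = 450 + 1025 − 390 − 161 = 924 kcal/day.
TEE = BMR × activity factor = 924 × 1.55 = 1432.2 kcal/day.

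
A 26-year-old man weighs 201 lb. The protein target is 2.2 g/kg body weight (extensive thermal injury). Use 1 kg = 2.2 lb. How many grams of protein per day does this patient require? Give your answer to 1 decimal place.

Weight in kg = 201 ÷ 2.2 = 91.3636 kg.
Protein = 2.2 g/kg × 91.3636 kg = 201 g/day.

201.0 g/day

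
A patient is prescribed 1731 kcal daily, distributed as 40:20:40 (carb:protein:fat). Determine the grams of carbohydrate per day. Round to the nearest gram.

Carbohydrate energy = 40% × 1731 = 692.4 kcal.
At 4 kcal/g: 692.4 ÷ 4 = 173.1 g.

173 g/day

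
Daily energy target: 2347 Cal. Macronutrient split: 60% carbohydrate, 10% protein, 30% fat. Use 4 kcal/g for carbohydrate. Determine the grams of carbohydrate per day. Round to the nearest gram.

352 g/day

Carbohydrate energy = 60% × 2347 = 1408.2 kcal.
At 4 kcal/g: 1408.2 ÷ 4 = 352.05 g.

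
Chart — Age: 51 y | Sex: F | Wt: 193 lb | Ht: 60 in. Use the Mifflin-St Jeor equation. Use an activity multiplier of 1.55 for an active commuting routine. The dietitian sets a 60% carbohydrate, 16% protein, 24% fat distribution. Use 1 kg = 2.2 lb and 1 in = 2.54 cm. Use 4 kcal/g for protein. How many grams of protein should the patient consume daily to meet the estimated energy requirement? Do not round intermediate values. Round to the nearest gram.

88 g/day

Convert to metric: weight = 193 ÷ 2.2 = 87.7273 kg; height = 60 × 2.54 = 152.4 cm.
Mifflin-St Jeor (female): BMR = 10(87.7273) + 6.25(152.4) − 5(51) − 161 = 877.2727 + 952.5 − 255 − 161 = 1413.7727 kcal/day.
TEE = 1413.7727 × 1.55 = 2191.3477 kcal/day.
Protein energy = 16% × 2191.3477 = 350.6156 kcal.
Protein = 350.6156 ÷ 4 kcal/g = 87.6539 g.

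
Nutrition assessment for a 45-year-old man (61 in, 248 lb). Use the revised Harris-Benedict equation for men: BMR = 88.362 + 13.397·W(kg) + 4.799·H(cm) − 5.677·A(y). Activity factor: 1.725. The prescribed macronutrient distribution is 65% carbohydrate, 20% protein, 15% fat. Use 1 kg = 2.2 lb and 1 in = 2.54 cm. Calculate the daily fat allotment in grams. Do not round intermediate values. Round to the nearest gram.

Convert to metric: weight = 248 ÷ 2.2 = 112.7273 kg; height = 61 × 2.54 = 154.94 cm.
Harris-Benedict: BMR = 88.362 + 13.397(112.7273) + 4.799(154.94) − 5.677(45) = 2086.6613 kcal/day.
TEE = 2086.6613 × 1.725 = 3599.4908 kcal/day.
Fat energy = 15% × 3599.4908 = 539.9236 kcal.
Fat = 539.9236 ÷ 9 kcal/g = 59.9915 g.

60 g/day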